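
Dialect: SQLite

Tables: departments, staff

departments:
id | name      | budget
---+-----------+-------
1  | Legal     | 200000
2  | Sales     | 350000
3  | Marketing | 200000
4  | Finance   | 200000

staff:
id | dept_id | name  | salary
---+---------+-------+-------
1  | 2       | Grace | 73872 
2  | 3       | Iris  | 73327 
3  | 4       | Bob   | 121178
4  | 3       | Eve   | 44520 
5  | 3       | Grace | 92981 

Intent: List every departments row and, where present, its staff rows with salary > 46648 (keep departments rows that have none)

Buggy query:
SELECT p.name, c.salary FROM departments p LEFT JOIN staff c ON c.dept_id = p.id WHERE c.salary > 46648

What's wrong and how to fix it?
Bug: Filtering c.salary in WHERE discards the NULL rows produced by LEFT JOIN, turning it into an inner join

Fix: Put 'c.salary > 46648' in the JOIN's ON clause instead of WHERE

Corrected query:
SELECT p.name, c.salary FROM departments p LEFT JOIN staff c ON c.dept_id = p.id AND c.salary > 46648

Result:
name      | salary
----------+-------
Legal     | NULL  
Sales     | 73872 
Marketing | 73327 
Marketing | 92981 
Finance   | 121178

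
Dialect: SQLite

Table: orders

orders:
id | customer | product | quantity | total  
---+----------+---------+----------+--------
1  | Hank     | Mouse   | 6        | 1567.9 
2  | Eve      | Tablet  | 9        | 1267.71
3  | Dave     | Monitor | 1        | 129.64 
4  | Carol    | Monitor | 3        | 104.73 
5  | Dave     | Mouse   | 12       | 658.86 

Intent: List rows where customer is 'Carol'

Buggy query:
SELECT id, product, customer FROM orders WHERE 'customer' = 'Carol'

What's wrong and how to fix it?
Bug: Single quotes denote string literals in SQL; the column name is being compared as a constant string

Fix: Reference the column as customer without single quotes

Corrected query:
SELECT id, product, customer FROM orders WHERE customer = 'Carol'

Result:
id | product | customer
---+---------+---------
4  | Monitor | Carol   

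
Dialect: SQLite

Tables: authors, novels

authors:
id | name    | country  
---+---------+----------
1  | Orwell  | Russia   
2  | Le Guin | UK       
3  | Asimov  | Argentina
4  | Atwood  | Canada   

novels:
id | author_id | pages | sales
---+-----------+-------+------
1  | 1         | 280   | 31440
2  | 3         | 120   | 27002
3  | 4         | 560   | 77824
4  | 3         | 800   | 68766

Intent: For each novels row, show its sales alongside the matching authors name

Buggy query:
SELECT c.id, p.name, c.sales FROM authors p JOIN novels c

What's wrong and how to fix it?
Bug: Missing join condition: each novels row is matched to all authors rows instead of just its own

Fix: Add ON c.author_id = p.id to the JOIN

Corrected query:
SELECT c.id, p.name, c.sales FROM authors p JOIN novels c ON c.author_id = p.id

Result:
id | name   | sales
---+--------+------
1  | Orwell | 31440
2  | Asimov | 27002
3  | Atwood | 77824
4  | Asimov | 68766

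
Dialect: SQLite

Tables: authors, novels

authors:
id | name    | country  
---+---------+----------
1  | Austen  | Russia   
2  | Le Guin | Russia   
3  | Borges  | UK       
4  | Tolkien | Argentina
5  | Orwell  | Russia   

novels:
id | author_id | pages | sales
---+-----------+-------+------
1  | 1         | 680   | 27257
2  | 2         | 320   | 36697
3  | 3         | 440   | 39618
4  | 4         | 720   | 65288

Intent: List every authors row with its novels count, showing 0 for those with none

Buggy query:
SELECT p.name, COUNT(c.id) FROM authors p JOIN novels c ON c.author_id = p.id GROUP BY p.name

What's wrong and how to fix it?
Bug: INNER JOIN drops authors rows that have no matching novels rows

Fix: Use LEFT JOIN so parents without children still appear (COUNT(c.id) gives 0)

Corrected query:
SELECT p.name, COUNT(c.id) FROM authors p LEFT JOIN novels c ON c.author_id = p.id GROUP BY p.name

Result:
name    | COUNT(c.id)
--------+------------
Austen  | 1          
Borges  | 1          
Le Guin | 1          
Orwell  | 0          
Tolkien | 1          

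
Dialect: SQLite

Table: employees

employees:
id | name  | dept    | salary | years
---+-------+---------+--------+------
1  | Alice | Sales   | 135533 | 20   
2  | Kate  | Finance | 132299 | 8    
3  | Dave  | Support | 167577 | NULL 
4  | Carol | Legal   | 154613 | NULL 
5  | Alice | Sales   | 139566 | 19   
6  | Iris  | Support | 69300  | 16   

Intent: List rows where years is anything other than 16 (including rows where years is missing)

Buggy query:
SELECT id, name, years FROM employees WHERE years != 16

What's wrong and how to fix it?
Bug: 'years != 16' is unknown when years is NULL, so NULL rows are silently excluded

Fix: Add an explicit OR years IS NULL to include the missing-value rows

Corrected query:
SELECT id, name, years FROM employees WHERE years != 16 OR years IS NULL

Result:
id | name  | years
---+-------+------
1  | Alice | 20   
2  | Kate  | 8    
3  | Dave  | NULL 
4  | Carol | NULL 
5  | Alice | 19   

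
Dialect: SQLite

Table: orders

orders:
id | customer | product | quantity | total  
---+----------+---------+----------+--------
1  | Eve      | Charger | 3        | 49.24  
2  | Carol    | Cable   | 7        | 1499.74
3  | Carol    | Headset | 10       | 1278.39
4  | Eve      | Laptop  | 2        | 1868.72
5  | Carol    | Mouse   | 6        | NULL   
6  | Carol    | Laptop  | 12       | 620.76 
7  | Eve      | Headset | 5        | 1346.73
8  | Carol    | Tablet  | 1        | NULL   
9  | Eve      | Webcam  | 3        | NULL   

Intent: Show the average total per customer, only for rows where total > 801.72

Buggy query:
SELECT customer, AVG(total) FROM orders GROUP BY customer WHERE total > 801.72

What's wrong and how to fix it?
Bug: Row-level WHERE must come before GROUP BY in the clause order

Fix: Move the WHERE clause before GROUP BY

Corrected query:
SELECT customer, AVG(total) FROM orders WHERE total > 801.72 GROUP BY customer

Result:
customer | AVG(total)
---------+-----------
Carol    | 1389.065  
Eve      | 1607.725  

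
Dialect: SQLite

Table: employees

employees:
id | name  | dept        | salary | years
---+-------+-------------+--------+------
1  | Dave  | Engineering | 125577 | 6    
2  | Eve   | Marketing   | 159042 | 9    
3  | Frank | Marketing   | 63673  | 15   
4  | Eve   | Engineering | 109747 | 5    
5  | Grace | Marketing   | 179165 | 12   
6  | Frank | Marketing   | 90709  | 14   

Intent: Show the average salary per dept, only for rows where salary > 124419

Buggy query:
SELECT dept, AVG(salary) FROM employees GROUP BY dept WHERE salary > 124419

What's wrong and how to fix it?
Bug: Row-level WHERE must come before GROUP BY in the clause order

Fix: Place WHERE between FROM and GROUP BY

Corrected query:
SELECT dept, AVG(salary) FROM employees WHERE salary > 124419 GROUP BY dept

Result:
dept        | AVG(salary)
------------+------------
Engineering | 125577     
Marketing   | 169103.5   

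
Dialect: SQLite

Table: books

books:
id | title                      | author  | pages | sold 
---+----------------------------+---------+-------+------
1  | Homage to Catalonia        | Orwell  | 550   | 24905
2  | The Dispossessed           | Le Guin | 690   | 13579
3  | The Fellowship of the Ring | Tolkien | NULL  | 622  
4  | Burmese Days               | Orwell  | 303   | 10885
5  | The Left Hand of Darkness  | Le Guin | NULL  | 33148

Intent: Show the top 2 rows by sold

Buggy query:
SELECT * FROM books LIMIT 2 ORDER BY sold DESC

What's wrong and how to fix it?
Bug: LIMIT must come after ORDER BY

Fix: Sort with ORDER BY, then apply LIMIT

Corrected query:
SELECT * FROM books ORDER BY sold DESC LIMIT 2

Result:
id | title                     | author  | pages | sold 
---+---------------------------+---------+-------+------
5  | The Left Hand of Darkness | Le Guin | NULL  | 33148
1  | Homage to Catalonia       | Orwell  | 550   | 24905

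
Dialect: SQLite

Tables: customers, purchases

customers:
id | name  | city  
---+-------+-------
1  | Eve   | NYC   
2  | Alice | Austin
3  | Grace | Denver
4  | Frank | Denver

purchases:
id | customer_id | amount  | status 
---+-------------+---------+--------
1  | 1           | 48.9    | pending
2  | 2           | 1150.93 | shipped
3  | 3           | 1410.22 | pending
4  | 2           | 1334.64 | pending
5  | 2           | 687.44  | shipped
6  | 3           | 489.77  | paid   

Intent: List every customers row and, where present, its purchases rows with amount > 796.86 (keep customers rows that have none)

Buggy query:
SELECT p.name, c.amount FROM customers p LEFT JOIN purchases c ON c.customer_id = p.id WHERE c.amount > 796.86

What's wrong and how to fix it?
Bug: Filtering c.amount in WHERE discards the NULL rows produced by LEFT JOIN, turning it into an inner join

Fix: Move the right-table condition into the ON clause so unmatched parents are kept

Corrected query:
SELECT p.name, c.amount FROM customers p LEFT JOIN purchases c ON c.customer_id = p.id AND c.amount > 796.86

Result:
name  | amount 
------+--------
Eve   | NULL   
Alice | 1150.93
Alice | 1334.64
Grace | 1410.22
Frank | NULL   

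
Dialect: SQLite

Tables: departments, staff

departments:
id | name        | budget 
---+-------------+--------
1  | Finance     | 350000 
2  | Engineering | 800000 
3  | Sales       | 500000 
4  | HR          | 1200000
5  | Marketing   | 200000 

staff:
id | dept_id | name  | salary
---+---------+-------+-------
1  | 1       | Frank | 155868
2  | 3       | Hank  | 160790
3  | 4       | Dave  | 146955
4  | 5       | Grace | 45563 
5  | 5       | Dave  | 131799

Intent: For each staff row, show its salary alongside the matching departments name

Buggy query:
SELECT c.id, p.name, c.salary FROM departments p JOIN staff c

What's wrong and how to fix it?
Bug: Missing join condition: each staff row is matched to all departments rows instead of just its own

Fix: Add ON c.dept_id = p.id to the JOIN

Corrected query:
SELECT c.id, p.name, c.salary FROM departments p JOIN staff c ON c.dept_id = p.id

Result:
id | name      | salary
---+-----------+-------
1  | Finance   | 155868
2  | Sales     | 160790
3  | HR        | 146955
4  | Marketing | 45563 
5  | Marketing | 131799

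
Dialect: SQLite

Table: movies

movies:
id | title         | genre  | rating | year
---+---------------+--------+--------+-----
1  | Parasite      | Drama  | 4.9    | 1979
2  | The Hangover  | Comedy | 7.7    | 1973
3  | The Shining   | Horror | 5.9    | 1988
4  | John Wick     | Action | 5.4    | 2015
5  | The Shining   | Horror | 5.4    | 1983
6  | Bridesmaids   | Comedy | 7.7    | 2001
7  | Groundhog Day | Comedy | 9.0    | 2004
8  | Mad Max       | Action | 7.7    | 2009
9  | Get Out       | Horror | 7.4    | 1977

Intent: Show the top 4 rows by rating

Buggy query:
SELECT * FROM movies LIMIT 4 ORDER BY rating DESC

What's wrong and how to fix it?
Bug: LIMIT must come after ORDER BY

Fix: Sort with ORDER BY, then apply LIMIT

Corrected query:
SELECT * FROM movies ORDER BY rating DESC LIMIT 4

Result:
id | title         | genre  | rating | year
---+---------------+--------+--------+-----
7  | Groundhog Day | Comedy | 9      | 2004
2  | The Hangover  | Comedy | 7.7    | 1973
6  | Bridesmaids   | Comedy | 7.7    | 2001
8  | Mad Max       | Action | 7.7    | 2009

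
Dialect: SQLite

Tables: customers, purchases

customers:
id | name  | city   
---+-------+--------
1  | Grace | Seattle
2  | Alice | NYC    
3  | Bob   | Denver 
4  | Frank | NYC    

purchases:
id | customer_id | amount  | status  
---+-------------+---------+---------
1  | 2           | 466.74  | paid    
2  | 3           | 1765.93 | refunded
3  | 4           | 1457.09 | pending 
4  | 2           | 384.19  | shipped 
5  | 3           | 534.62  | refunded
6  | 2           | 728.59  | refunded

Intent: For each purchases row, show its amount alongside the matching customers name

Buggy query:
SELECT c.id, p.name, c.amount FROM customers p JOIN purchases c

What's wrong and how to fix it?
Bug: Missing join condition: each purchases row is matched to all customers rows instead of just its own

Fix: Specify the join condition linking the foreign key to the parent id

Corrected query:
SELECT c.id, p.name, c.amount FROM customers p JOIN purchases c ON c.customer_id = p.id

Result:
id | name  | amount 
---+-------+--------
1  | Alice | 466.74 
2  | Bob   | 1765.93
3  | Frank | 1457.09
4  | Alice | 384.19 
5  | Bob   | 534.62 
6  | Alice | 728.59 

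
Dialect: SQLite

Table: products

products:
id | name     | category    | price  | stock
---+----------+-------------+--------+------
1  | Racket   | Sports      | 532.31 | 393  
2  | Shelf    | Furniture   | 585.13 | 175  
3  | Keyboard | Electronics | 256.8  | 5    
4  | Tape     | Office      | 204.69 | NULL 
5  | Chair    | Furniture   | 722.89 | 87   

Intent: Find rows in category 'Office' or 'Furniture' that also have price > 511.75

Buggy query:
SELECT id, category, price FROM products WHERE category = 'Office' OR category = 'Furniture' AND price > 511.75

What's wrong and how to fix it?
Bug: AND binds tighter than OR, so this parses as category = 'Office' OR (category = 'Furniture' AND price > 511.75)

Fix: Group the OR with parentheses (or use IN), then AND the threshold

Corrected query:
SELECT id, category, price FROM products WHERE (category = 'Office' OR category = 'Furniture') AND price > 511.75

Result:
id | category  | price 
---+-----------+-------
2  | Furniture | 585.13
5  | Furniture | 722.89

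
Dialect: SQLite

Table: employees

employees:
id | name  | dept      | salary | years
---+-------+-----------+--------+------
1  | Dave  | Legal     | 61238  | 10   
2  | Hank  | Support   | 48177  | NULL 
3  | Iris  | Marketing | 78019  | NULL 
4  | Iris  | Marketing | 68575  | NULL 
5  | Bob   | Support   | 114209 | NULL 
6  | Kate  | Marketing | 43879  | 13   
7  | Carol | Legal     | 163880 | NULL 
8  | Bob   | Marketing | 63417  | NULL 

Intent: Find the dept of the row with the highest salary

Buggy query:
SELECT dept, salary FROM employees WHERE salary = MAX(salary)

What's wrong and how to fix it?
Bug: MAX(salary) is an aggregate and cannot be used directly in WHERE

Fix: Wrap MAX in a scalar subquery so WHERE compares against a single value

Corrected query:
SELECT dept, salary FROM employees WHERE salary = (SELECT MAX(salary) FROM employees)

Result:
dept  | salary
------+-------
Legal | 163880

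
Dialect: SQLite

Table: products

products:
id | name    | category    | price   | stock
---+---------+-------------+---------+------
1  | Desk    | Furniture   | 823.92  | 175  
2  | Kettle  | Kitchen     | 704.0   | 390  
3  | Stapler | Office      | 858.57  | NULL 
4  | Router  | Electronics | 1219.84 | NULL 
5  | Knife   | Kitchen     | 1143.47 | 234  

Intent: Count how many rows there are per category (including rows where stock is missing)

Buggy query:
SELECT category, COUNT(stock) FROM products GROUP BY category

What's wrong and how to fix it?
Bug: COUNT(column) counts non-NULL values only; rows with NULL stock aren't counted

Fix: Use COUNT(*) to count all rows regardless of NULL

Corrected query:
SELECT category, COUNT(*) FROM products GROUP BY category

Result:
category    | COUNT(*)
------------+---------
Electronics | 1       
Furniture   | 1       
Kitchen     | 2       
Office      | 1       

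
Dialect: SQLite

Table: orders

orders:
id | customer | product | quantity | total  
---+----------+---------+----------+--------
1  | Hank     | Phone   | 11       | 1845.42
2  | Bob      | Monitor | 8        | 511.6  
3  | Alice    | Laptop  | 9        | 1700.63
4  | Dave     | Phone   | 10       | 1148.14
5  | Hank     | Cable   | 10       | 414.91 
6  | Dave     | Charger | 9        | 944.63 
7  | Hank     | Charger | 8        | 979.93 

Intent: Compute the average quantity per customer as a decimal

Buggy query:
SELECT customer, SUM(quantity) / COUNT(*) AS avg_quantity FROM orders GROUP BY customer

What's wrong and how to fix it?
Bug: SUM(quantity) and COUNT(*) are both integers; the division truncates the fractional part

Fix: Cast one side to REAL so the division keeps the fractional part

Corrected query:
SELECT customer, SUM(quantity) * 1.0 / COUNT(*) AS avg_quantity FROM orders GROUP BY customer

Result:
customer | avg_quantity
---------+-------------
Alice    | 9           
Bob      | 8           
Dave     | 9.5         
Hank     | 9.666667    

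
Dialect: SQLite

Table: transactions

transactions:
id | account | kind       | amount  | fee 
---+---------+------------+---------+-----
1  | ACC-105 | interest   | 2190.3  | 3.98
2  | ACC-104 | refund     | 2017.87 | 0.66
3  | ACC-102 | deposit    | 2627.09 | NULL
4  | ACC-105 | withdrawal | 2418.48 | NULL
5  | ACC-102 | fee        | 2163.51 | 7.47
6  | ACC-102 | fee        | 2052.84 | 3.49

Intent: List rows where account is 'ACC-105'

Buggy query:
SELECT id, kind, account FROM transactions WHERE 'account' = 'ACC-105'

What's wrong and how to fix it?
Bug: Single quotes denote string literals in SQL; the column name is being compared as a constant string

Fix: Reference the column as account without single quotes

Corrected query:
SELECT id, kind, account FROM transactions WHERE account = 'ACC-105'

Result:
id | kind       | account
---+------------+--------
1  | interest   | ACC-105
4  | withdrawal | ACC-105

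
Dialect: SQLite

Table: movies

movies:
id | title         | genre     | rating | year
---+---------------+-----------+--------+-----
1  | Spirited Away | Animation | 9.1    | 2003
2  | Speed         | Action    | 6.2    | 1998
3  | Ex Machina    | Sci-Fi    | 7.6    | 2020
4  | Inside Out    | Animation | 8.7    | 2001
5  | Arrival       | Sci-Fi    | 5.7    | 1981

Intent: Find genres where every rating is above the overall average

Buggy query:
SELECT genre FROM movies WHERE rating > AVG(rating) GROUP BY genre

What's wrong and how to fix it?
Bug: AVG() is an aggregate; it can't sit directly in WHERE

Fix: Use a subquery for AVG and a HAVING MIN(...) filter so the condition holds for every row in the group

Corrected query:
SELECT genre FROM movies GROUP BY genre HAVING MIN(rating) > (SELECT AVG(rating) FROM movies)

Result:
genre    
---------
Animation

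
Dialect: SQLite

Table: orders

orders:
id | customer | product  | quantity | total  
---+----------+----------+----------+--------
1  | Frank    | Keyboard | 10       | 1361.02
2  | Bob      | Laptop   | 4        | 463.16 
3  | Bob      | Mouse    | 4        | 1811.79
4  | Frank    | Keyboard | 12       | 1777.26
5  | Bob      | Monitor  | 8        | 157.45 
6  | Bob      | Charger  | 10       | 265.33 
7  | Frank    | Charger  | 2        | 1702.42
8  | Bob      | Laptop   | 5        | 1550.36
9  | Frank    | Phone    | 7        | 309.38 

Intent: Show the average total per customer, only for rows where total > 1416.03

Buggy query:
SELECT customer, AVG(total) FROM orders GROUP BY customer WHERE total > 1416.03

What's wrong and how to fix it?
Bug: Row-level WHERE must come before GROUP BY in the clause order

Fix: Place WHERE between FROM and GROUP BY

Corrected query:
SELECT customer, AVG(total) FROM orders WHERE total > 1416.03 GROUP BY customer

Result:
customer | AVG(total)
---------+-----------
Bob      | 1681.075  
Frank    | 1739.84   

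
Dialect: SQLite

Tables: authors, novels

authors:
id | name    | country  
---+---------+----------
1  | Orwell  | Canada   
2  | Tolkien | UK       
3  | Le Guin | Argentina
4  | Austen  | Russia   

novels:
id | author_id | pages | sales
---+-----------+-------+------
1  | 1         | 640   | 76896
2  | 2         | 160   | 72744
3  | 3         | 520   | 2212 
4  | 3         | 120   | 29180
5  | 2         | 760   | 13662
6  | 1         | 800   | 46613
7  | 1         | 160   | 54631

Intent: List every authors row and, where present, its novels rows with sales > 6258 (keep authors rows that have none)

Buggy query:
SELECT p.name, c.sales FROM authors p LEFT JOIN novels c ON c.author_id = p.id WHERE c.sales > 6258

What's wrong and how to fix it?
Bug: Filtering c.sales in WHERE discards the NULL rows produced by LEFT JOIN, turning it into an inner join

Fix: Put 'c.sales > 6258' in the JOIN's ON clause instead of WHERE

Corrected query:
SELECT p.name, c.sales FROM authors p LEFT JOIN novels c ON c.author_id = p.id AND c.sales > 6258

Result:
name    | sales
--------+------
Orwell  | 46613
Orwell  | 54631
Orwell  | 76896
Tolkien | 13662
Tolkien | 72744
Le Guin | 29180
Austen  | NULL 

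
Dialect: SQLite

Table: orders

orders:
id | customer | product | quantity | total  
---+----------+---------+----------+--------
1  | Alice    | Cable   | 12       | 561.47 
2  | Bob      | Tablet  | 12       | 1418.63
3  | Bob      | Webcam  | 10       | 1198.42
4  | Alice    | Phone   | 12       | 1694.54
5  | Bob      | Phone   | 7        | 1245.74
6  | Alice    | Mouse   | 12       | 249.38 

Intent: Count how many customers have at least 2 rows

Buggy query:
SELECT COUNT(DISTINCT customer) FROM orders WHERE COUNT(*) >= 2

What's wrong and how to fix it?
Bug: COUNT(*) cannot appear in WHERE; the per-group count doesn't exist yet

Fix: Group first with HAVING COUNT(*) >= 2, then COUNT the resulting groups

Corrected query:
SELECT COUNT(*) FROM (SELECT customer FROM orders GROUP BY customer HAVING COUNT(*) >= 2)

Result:
COUNT(*)
--------
2       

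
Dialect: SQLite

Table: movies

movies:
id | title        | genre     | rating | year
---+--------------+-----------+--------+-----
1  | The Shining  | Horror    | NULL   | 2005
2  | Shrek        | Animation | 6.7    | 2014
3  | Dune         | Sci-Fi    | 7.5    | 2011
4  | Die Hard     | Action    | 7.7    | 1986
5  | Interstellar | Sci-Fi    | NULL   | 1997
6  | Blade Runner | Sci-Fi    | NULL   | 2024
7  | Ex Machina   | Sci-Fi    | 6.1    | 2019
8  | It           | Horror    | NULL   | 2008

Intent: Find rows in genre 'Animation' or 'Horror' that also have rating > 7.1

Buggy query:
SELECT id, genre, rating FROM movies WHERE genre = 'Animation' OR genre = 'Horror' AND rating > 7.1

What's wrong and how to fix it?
Bug: Without parentheses, AND is evaluated before OR, so the rating filter only applies to the 'Horror' branch

Fix: Group the OR with parentheses (or use IN), then AND the threshold

Corrected query:
SELECT id, genre, rating FROM movies WHERE (genre = 'Animation' OR genre = 'Horror') AND rating > 7.1

Result:
(no rows)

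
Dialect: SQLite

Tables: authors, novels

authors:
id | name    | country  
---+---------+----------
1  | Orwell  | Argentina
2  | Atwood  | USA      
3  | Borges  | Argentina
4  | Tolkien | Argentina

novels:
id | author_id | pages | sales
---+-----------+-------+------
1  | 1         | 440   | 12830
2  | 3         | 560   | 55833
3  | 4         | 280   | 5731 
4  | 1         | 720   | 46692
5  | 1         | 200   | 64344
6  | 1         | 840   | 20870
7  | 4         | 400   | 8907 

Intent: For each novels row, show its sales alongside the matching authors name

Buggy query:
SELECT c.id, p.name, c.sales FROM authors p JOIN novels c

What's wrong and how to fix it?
Bug: Missing join condition: each novels row is matched to all authors rows instead of just its own

Fix: Add ON c.author_id = p.id to the JOIN

Corrected query:
SELECT c.id, p.name, c.sales FROM authors p JOIN novels c ON c.author_id = p.id

Result:
id | name    | sales
---+---------+------
1  | Orwell  | 12830
2  | Borges  | 55833
3  | Tolkien | 5731 
4  | Orwell  | 46692
5  | Orwell  | 64344
6  | Orwell  | 20870
7  | Tolkien | 8907 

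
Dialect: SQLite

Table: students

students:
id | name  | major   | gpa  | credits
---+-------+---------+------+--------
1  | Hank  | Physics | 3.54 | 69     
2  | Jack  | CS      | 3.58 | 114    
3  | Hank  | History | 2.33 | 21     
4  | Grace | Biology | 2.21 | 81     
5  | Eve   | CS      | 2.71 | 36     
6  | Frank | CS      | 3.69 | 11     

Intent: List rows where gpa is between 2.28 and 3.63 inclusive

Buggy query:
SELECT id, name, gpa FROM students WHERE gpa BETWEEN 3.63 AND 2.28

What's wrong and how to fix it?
Bug: BETWEEN expects the lower bound first; with 3.63 AND 2.28 the range is empty

Fix: Write BETWEEN 2.28 AND 3.63

Corrected query:
SELECT id, name, gpa FROM students WHERE gpa BETWEEN 2.28 AND 3.63

Result:
id | name | gpa 
---+------+-----
1  | Hank | 3.54
2  | Jack | 3.58
3  | Hank | 2.33
5  | Eve  | 2.71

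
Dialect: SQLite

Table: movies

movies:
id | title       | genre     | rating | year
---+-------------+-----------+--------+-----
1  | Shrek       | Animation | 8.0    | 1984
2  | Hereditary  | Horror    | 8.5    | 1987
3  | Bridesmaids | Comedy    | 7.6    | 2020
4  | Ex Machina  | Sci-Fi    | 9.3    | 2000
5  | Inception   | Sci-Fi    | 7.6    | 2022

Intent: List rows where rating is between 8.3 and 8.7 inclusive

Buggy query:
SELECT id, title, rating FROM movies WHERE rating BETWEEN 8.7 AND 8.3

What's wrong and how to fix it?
Bug: BETWEEN expects the lower bound first; with 8.7 AND 8.3 the range is empty

Fix: Write BETWEEN 8.3 AND 8.7

Corrected query:
SELECT id, title, rating FROM movies WHERE rating BETWEEN 8.3 AND 8.7

Result:
id | title      | rating
---+------------+-------
2  | Hereditary | 8.5   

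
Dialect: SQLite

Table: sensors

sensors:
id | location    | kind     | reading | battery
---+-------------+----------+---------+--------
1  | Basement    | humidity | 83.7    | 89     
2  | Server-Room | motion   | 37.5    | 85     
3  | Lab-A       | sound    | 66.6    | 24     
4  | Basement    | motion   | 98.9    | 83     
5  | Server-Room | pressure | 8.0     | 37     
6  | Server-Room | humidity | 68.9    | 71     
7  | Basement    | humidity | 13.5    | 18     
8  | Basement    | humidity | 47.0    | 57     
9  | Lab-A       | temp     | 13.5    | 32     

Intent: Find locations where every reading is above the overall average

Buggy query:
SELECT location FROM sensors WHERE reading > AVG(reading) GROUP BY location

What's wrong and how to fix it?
Bug: AVG() is an aggregate; it can't sit directly in WHERE

Fix: Use a subquery for AVG and a HAVING MIN(...) filter so the condition holds for every row in the group

Corrected query:
SELECT location FROM sensors GROUP BY location HAVING MIN(reading) > (SELECT AVG(reading) FROM sensors)

Result:
(no rows)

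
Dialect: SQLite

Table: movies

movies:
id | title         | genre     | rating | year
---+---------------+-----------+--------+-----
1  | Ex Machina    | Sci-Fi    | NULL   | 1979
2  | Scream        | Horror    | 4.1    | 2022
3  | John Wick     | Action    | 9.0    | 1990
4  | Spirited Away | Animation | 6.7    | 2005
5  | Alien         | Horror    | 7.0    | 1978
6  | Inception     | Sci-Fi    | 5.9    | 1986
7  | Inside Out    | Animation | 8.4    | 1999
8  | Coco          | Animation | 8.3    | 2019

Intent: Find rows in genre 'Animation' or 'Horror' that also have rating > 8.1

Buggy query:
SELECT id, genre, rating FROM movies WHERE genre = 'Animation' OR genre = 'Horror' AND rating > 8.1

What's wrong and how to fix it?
Bug: AND binds tighter than OR, so this parses as genre = 'Animation' OR (genre = 'Horror' AND rating > 8.1)

Fix: Group the OR with parentheses (or use IN), then AND the threshold

Corrected query:
SELECT id, genre, rating FROM movies WHERE (genre = 'Animation' OR genre = 'Horror') AND rating > 8.1

Result:
id | genre     | rating
---+-----------+-------
7  | Animation | 8.4   
8  | Animation | 8.3   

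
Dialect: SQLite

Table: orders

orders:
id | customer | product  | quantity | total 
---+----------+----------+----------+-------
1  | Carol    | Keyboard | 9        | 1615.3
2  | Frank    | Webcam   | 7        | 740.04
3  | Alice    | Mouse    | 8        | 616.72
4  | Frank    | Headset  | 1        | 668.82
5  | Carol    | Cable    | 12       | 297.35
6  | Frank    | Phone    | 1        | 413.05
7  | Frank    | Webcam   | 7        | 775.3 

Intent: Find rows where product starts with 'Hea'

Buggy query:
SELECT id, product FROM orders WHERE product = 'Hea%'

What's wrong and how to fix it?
Bug: '=' compares the literal string including the % character; pattern matching needs LIKE

Fix: Replace '=' with LIKE so 'Hea%' is treated as a pattern

Corrected query:
SELECT id, product FROM orders WHERE product LIKE 'Hea%'

Result:
id | product
---+--------
4  | Headset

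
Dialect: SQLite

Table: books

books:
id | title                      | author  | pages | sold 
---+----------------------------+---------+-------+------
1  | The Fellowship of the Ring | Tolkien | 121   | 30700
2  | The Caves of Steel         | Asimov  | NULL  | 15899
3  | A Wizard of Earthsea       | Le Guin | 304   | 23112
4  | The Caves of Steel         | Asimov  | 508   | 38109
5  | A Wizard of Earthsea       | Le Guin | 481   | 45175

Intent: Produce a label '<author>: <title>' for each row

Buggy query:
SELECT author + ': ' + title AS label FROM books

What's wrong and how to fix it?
Bug: SQLite uses || for string concatenation; + coerces text to numbers (yielding 0)

Fix: Replace + with || to concatenate text

Corrected query:
SELECT author || ': ' || title AS label FROM books

Result:
label                              
-----------------------------------
Tolkien: The Fellowship of the Ring
Asimov: The Caves of Steel         
Le Guin: A Wizard of Earthsea      
Asimov: The Caves of Steel         
Le Guin: A Wizard of Earthsea      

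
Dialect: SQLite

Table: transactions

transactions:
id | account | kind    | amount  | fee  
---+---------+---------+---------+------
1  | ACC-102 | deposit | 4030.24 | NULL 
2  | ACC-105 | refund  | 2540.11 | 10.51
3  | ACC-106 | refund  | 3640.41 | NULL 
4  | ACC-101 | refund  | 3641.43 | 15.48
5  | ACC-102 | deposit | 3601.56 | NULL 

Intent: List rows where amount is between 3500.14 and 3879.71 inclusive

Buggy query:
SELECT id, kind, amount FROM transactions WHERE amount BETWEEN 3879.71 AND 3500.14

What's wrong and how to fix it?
Bug: BETWEEN expects the lower bound first; with 3879.71 AND 3500.14 the range is empty

Fix: Write BETWEEN 3500.14 AND 3879.71

Corrected query:
SELECT id, kind, amount FROM transactions WHERE amount BETWEEN 3500.14 AND 3879.71

Result:
id | kind    | amount 
---+---------+--------
3  | refund  | 3640.41
4  | refund  | 3641.43
5  | deposit | 3601.56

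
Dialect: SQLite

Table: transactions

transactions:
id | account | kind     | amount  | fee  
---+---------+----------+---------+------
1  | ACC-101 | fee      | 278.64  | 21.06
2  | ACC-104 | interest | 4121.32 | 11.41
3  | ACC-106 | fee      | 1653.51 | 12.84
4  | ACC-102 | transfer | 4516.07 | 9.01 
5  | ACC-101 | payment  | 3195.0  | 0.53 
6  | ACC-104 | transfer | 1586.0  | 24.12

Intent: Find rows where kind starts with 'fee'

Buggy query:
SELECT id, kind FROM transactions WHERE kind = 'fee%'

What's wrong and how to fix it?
Bug: '=' compares the literal string including the % character; pattern matching needs LIKE

Fix: Use LIKE for wildcard pattern matching

Corrected query:
SELECT id, kind FROM transactions WHERE kind LIKE 'fee%'

Result:
id | kind
---+-----
1  | fee 
3  | fee 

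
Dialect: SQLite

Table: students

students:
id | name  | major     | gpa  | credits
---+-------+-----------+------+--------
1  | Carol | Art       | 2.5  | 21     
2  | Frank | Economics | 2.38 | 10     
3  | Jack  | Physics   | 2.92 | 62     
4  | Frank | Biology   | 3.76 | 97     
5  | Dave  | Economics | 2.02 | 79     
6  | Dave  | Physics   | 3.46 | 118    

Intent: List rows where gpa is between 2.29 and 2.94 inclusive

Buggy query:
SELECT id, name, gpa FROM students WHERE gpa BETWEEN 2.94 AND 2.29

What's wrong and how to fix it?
Bug: BETWEEN expects the lower bound first; with 2.94 AND 2.29 the range is empty

Fix: Swap the bounds so the smaller value comes first

Corrected query:
SELECT id, name, gpa FROM students WHERE gpa BETWEEN 2.29 AND 2.94

Result:
id | name  | gpa 
---+-------+-----
1  | Carol | 2.5 
2  | Frank | 2.38
3  | Jack  | 2.92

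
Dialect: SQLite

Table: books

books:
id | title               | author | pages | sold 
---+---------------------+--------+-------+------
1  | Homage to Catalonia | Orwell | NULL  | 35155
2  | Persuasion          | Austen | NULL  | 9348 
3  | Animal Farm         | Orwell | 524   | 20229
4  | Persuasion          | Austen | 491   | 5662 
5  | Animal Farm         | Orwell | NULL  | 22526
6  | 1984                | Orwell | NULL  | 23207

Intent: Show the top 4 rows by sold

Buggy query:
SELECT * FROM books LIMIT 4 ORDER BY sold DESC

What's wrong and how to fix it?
Bug: LIMIT must come after ORDER BY

Fix: Swap the clauses: ORDER BY first, then LIMIT

Corrected query:
SELECT * FROM books ORDER BY sold DESC LIMIT 4

Result:
id | title               | author | pages | sold 
---+---------------------+--------+-------+------
1  | Homage to Catalonia | Orwell | NULL  | 35155
6  | 1984                | Orwell | NULL  | 23207
5  | Animal Farm         | Orwell | NULL  | 22526
3  | Animal Farm         | Orwell | 524   | 20229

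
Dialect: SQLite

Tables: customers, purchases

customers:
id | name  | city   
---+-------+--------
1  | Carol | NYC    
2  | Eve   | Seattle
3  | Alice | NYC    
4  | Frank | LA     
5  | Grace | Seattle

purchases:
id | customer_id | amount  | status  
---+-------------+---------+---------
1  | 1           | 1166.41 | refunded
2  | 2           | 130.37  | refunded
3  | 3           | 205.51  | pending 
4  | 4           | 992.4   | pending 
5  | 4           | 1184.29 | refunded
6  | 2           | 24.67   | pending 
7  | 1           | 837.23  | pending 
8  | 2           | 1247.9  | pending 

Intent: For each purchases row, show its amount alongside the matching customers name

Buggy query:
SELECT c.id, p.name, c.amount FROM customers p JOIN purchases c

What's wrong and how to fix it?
Bug: Missing join condition: each purchases row is matched to all customers rows instead of just its own

Fix: Specify the join condition linking the foreign key to the parent id

Corrected query:
SELECT c.id, p.name, c.amount FROM customers p JOIN purchases c ON c.customer_id = p.id

Result:
id | name  | amount 
---+-------+--------
1  | Carol | 1166.41
2  | Eve   | 130.37 
3  | Alice | 205.51 
4  | Frank | 992.4  
5  | Frank | 1184.29
6  | Eve   | 24.67  
7  | Carol | 837.23 
8  | Eve   | 1247.9 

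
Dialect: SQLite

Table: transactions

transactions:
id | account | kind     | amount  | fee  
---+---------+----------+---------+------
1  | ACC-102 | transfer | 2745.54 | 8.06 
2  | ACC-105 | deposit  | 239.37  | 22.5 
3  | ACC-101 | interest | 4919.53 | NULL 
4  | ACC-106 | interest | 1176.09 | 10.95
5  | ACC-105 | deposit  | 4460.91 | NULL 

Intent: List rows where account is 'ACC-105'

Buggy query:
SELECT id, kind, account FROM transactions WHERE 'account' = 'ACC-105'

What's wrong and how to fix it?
Bug: Single quotes denote string literals in SQL; the column name is being compared as a constant string

Fix: Reference the column as account without single quotes

Corrected query:
SELECT id, kind, account FROM transactions WHERE account = 'ACC-105'

Result:
id | kind    | account
---+---------+--------
2  | deposit | ACC-105
5  | deposit | ACC-105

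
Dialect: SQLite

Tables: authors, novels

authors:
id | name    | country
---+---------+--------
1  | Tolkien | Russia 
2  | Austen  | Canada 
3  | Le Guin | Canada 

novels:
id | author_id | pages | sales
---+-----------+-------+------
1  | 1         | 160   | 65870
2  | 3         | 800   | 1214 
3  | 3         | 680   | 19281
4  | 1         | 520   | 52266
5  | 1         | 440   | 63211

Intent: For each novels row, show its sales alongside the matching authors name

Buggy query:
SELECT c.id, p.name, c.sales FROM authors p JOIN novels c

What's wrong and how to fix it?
Bug: Missing join condition: each novels row is matched to all authors rows instead of just its own

Fix: Add ON c.author_id = p.id to the JOIN

Corrected query:
SELECT c.id, p.name, c.sales FROM authors p JOIN novels c ON c.author_id = p.id

Result:
id | name    | sales
---+---------+------
1  | Tolkien | 65870
2  | Le Guin | 1214 
3  | Le Guin | 19281
4  | Tolkien | 52266
5  | Tolkien | 63211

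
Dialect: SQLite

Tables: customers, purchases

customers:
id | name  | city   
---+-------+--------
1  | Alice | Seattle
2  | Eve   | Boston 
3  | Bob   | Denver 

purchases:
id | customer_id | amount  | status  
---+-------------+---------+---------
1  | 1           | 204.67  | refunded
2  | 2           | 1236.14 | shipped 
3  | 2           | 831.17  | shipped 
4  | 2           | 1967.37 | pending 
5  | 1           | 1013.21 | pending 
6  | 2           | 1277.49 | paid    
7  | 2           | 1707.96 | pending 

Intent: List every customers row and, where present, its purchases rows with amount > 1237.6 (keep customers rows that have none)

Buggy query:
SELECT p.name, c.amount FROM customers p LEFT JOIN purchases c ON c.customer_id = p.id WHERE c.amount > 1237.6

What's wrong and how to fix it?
Bug: A WHERE condition on the right-hand table after LEFT JOIN drops unmatched parents

Fix: Move the right-table condition into the ON clause so unmatched parents are kept

Corrected query:
SELECT p.name, c.amount FROM customers p LEFT JOIN purchases c ON c.customer_id = p.id AND c.amount > 1237.6

Result:
name  | amount 
------+--------
Alice | NULL   
Eve   | 1277.49
Eve   | 1707.96
Eve   | 1967.37
Bob   | NULL   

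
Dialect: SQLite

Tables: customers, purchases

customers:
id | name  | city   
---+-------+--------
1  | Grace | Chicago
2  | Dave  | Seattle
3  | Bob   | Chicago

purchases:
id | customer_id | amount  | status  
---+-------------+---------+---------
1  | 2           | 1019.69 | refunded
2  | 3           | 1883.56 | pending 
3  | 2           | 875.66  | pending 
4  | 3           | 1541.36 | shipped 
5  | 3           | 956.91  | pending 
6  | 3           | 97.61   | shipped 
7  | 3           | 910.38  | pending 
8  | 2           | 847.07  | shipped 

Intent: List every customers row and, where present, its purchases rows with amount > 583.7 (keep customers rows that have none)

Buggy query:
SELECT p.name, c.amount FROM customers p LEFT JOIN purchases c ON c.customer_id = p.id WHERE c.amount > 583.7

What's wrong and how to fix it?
Bug: Filtering c.amount in WHERE discards the NULL rows produced by LEFT JOIN, turning it into an inner join

Fix: Put 'c.amount > 583.7' in the JOIN's ON clause instead of WHERE

Corrected query:
SELECT p.name, c.amount FROM customers p LEFT JOIN purchases c ON c.customer_id = p.id AND c.amount > 583.7

Result:
name  | amount 
------+--------
Grace | NULL   
Dave  | 847.07 
Dave  | 875.66 
Dave  | 1019.69
Bob   | 910.38 
Bob   | 956.91 
Bob   | 1541.36
Bob   | 1883.56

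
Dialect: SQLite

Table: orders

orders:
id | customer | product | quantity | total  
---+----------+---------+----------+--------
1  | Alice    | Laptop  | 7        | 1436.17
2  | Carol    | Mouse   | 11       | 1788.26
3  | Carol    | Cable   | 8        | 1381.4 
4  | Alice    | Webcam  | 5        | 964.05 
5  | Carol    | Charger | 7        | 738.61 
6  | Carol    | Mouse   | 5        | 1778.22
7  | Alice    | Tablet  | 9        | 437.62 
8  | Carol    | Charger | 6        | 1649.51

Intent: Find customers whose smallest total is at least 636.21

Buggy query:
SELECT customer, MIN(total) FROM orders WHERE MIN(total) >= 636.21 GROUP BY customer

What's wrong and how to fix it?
Bug: Aggregates like MIN are computed per group after WHERE runs

Fix: Use HAVING for the per-group MIN condition

Corrected query:
SELECT customer, MIN(total) FROM orders GROUP BY customer HAVING MIN(total) >= 636.21

Result:
customer | MIN(total)
---------+-----------
Carol    | 738.61    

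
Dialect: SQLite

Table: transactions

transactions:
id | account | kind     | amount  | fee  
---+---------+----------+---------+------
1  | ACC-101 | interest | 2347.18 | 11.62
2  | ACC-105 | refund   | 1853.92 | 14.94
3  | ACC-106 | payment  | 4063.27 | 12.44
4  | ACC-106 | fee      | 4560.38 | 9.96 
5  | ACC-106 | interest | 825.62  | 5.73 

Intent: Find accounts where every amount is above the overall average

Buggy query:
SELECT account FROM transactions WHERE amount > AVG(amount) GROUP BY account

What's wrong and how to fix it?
Bug: WHERE evaluates per row before aggregation, so AVG() is unavailable

Fix: Compute the overall average in a scalar subquery and compare each group's MIN against it in HAVING

Corrected query:
SELECT account FROM transactions GROUP BY account HAVING MIN(amount) > (SELECT AVG(amount) FROM transactions)

Result:
(no rows)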